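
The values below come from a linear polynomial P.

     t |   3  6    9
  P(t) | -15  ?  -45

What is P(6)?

-30

The 2 known points determine the degree-1 polynomial uniquely.
Write P(t) = at + b. Substituting each data point gives a linear system:
  3a + b = -15
  9a + b = -45
Solving the system yields a = -5, b = 0.
So P(t) = -5t.
Then P(6) = -30.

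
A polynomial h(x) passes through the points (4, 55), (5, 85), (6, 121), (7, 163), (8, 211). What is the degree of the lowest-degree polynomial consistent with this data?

2

Forward differences of the values at x = 4, 5, 6, 7, 8:
  h  : 55  85  121  163  211
  Δ  : 30  36  42  48
  Δ^2: 6  6  6
  Δ^3: 0  0
  Δ^4: 0
The second differences are constant (6) and nonzero, while all higher differences vanish, so the minimal degree is 2.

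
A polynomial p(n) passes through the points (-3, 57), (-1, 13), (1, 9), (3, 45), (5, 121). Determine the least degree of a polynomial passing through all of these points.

2

Forward differences of the values at n = -3, -1, 1, 3, 5:
  p  : 57  13  9  45  121
  Δ  : -44  -4  36  76
  Δ^2: 40  40  40
  Δ^3: 0  0
  Δ^4: 0
The second differences are constant (40) and nonzero, while all higher differences vanish, so the minimal degree is 2.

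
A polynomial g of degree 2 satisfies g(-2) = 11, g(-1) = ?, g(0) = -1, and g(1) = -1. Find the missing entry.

3

The 3 known points determine the degree-2 polynomial uniquely.
Write g(x) = ax^2 + bx + c. Substituting each data point gives a linear system:
  4a - 2b + c = 11
  c = -1
  a + b + c = -1
Solving the system yields a = 2, b = -2, c = -1.
So g(x) = 2x^2 - 2x - 1.
Then g(-1) = 3.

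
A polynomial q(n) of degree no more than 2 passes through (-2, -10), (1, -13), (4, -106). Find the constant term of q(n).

-2

Write q(n) = an^2 + bn + c. Substituting each data point gives a linear system:
  4a - 2b + c = -10
  a + b + c = -13
  16a + 4b + c = -106
Solving the system yields a = -5, b = -6, c = -2.
So q(n) = -5n^2 - 6n - 2.
The constant term is -2.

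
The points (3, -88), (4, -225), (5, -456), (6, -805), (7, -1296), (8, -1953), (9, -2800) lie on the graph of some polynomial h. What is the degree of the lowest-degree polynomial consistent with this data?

Forward differences of the values at u = 3, 4, 5, 6, 7, 8, 9:
  h  : -88  -225  -456  -805  -1296  -1953  -2800
  Δ  : -137  -231  -349  -491  -657  -847
  Δ^2: -94  -118  -142  -166  -190
  Δ^3: -24  -24  -24  -24
  Δ^4: 0  0  0
  Δ^5: 0  0
  Δ^6: 0
The third differences are constant (-24) and nonzero, while all higher differences vanish, so the minimal degree is 3.

3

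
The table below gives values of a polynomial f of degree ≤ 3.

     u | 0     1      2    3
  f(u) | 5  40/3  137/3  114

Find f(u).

f(u) = 2u^3 + 6u^2 + (1/3)u + 5

Using the Lagrange interpolation formula with nodes 0, 1, 2, 3:
  L_0(u) = (u - 1)(u - 2)(u - 3) / -6
  L_1(u) = u(u - 2)(u - 3) / 2
  L_2(u) = u(u - 1)(u - 3) / -2
  L_3(u) = u(u - 1)(u - 2) / 6
Then f(u) = 5·L_0(u) + 40/3·L_1(u) + 137/3·L_2(u) + 114·L_3(u).
Expanding and collecting terms gives f(u) = 2u^3 + 6u^2 + (1/3)u + 5.
Check: f(0) = 5. ✓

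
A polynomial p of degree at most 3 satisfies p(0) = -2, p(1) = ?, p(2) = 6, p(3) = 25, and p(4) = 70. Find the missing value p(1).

The 4 known points determine the degree-3 polynomial uniquely.
Write p(s) = as^3 + bs^2 + cs + d. Substituting each data point gives a linear system:
  d = -2
  8a + 4b + 2c + d = 6
  27a + 9b + 3c + d = 25
  64a + 16b + 4c + d = 70
Solving the system yields a = 2, b = -5, c = 6, d = -2.
So p(s) = 2s³ - 5s² + 6s - 2.
Then p(1) = 1.

1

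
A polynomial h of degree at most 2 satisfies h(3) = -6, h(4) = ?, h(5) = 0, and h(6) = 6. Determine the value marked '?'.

The 3 known points determine the degree-2 polynomial uniquely.
Write h(s) = as^2 + bs + c. Substituting each data point gives a linear system:
  9a + 3b + c = -6
  25a + 5b + c = 0
  36a + 6b + c = 6
Solving the system yields a = 1, b = -5, c = 0.
So h(s) = s^2 - 5s.
Then h(4) = -4.

-4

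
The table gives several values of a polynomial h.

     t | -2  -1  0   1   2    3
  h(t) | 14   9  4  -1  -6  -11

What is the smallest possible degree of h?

1

Forward differences of the values at t = -2, -1, 0, 1, 2, 3:
  h  : 14  9  4  -1  -6  -11
  Δ  : -5  -5  -5  -5  -5
  Δ^2: 0  0  0  0
  Δ^3: 0  0  0
  Δ^4: 0  0
  Δ^5: 0
The first differences are constant (-5) and nonzero, while all higher differences vanish, so the minimal degree is 1.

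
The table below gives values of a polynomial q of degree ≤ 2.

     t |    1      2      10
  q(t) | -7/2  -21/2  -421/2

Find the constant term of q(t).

Write q(t) = at^2 + bt + c. Substituting each data point gives a linear system:
  a + b + c = -7/2
  4a + 2b + c = -21/2
  100a + 10b + c = -421/2
Solving the system yields a = -2, b = -1, c = -1/2.
So q(t) = -2t² - t - 1/2.
The constant term is -1/2.

-1/2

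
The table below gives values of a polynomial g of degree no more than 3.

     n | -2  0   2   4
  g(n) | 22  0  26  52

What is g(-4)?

140

Write g(n) = an^3 + bn^2 + cn + d. Substituting each data point gives a linear system:
  -8a + 4b - 2c + d = 22
  d = 0
  8a + 4b + 2c + d = 26
  64a + 16b + 4c + d = 52
Solving the system yields a = -1, b = 6, c = 5, d = 0.
So g(n) = -n^3 + 6n^2 + 5n.
Then g(-4) = 140.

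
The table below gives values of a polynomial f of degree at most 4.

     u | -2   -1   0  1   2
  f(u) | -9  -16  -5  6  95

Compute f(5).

3050

Using the Lagrange interpolation formula with nodes -2, -1, 0, 1, 2:
  L_0(u) = (u + 1)u(u - 1)(u - 2) / 24
  L_1(u) = (u + 2)u(u - 1)(u - 2) / -6
  L_2(u) = (u + 2)(u + 1)(u - 1)(u - 2) / 4
  L_3(u) = (u + 2)(u + 1)u(u - 2) / -6
  L_4(u) = (u + 2)(u + 1)u(u - 1) / 24
Then f(u) = -9·L_0(u) - 16·L_1(u) - 5·L_2(u) + 6·L_3(u) + 95·L_4(u).
Expanding and collecting terms gives f(u) = 4u^4 + 5u^3 - 4u^2 + 6u - 5.
Evaluating at u = 5: f(5) = 3050.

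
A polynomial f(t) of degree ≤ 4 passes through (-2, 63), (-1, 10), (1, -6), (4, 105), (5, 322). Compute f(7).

1530

Using the Lagrange interpolation formula with nodes -2, -1, 1, 4, 5:
  L_0(t) = (t + 1)(t - 1)(t - 4)(t - 5) / 126
  L_1(t) = (t + 2)(t - 1)(t - 4)(t - 5) / -60
  L_2(t) = (t + 2)(t + 1)(t - 4)(t - 5) / 72
  L_3(t) = (t + 2)(t + 1)(t - 1)(t - 5) / -90
  L_4(t) = (t + 2)(t + 1)(t - 1)(t - 4) / 168
Then f(t) = 63·L_0(t) + 10·L_1(t) - 6·L_2(t) + 105·L_3(t) + 322·L_4(t).
Expanding and collecting terms gives f(t) = t^4 - 3t^3 + 4t^2 - 5t - 3.
Evaluating at t = 7: f(7) = 1530.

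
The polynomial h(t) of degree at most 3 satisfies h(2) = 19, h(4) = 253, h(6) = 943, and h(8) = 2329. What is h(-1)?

-2

Forward differences of the values at t = 2, 4, 6, 8:
  h  : 19  253  943  2329
  Δ  : 234  690  1386
  Δ^2: 456  696
  Δ^3: 240
The third differences are constant, confirming degree 3.
Interpolating (Newton forward form) and evaluating at t = -1 gives h(-1) = -2.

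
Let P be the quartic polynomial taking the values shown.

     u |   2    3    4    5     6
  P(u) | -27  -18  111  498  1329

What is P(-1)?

6

Write P(u) = au^4 + bu^3 + cu^2 + du + e. Substituting each data point gives a linear system:
  16a + 8b + 4c + 2d + e = -27
  81a + 27b + 9c + 3d + e = -18
  256a + 64b + 16c + 4d + e = 111
  625a + 125b + 25c + 5d + e = 498
  1296a + 216b + 36c + 6d + e = 1329
Solving the system yields a = 2, b = -5, c = -5, d = -1, e = 3.
So P(u) = 2u^4 - 5u^3 - 5u^2 - u + 3.
Then P(-1) = 6.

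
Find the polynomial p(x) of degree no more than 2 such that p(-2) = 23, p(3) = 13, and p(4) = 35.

p(x) = 4x^2 - 6x - 5

Write p(x) = ax^2 + bx + c. Substituting each data point gives a linear system:
  4a - 2b + c = 23
  9a + 3b + c = 13
  16a + 4b + c = 35
Solving the system yields a = 4, b = -6, c = -5.
So p(x) = 4x² - 6x - 5.
Check: p(3) = 13. ✓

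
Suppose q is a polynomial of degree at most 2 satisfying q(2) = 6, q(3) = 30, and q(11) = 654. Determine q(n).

q(n) = 6n^2 - 6n - 6

Write q(n) = an^2 + bn + c. Substituting each data point gives a linear system:
  4a + 2b + c = 6
  9a + 3b + c = 30
  121a + 11b + c = 654
Solving the system yields a = 6, b = -6, c = -6.
So q(n) = 6n^2 - 6n - 6.
Check: q(3) = 30. ✓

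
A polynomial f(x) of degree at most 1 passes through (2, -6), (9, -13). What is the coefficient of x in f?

-1

Write f(x) = ax + b. Substituting each data point gives a linear system:
  2a + b = -6
  9a + b = -13
Solving the system yields a = -1, b = -4.
So f(x) = -x - 4.
The leading coefficient is -1.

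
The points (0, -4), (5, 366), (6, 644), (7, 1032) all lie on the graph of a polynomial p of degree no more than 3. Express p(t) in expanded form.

Write p(t) = at^3 + bt^2 + ct + d. Substituting each data point gives a linear system:
  d = -4
  125a + 25b + 5c + d = 366
  216a + 36b + 6c + d = 644
  343a + 49b + 7c + d = 1032
Solving the system yields a = 3, b = 1, c = -6, d = -4.
So p(t) = 3t^3 + t^2 - 6t - 4.
Check: p(0) = -4. ✓

p(t) = 3t^3 + t^2 - 6t - 4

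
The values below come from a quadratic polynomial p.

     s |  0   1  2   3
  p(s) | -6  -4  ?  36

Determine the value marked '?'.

The 3 known points determine the degree-2 polynomial uniquely.
Write p(s) = as^2 + bs + c. Substituting each data point gives a linear system:
  c = -6
  a + b + c = -4
  9a + 3b + c = 36
Solving the system yields a = 6, b = -4, c = -6.
So p(s) = 6s² - 4s - 6.
Then p(2) = 10.

10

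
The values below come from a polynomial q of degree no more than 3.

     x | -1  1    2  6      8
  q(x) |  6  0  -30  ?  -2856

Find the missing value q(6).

-1170

The 4 known points determine the degree-3 polynomial uniquely.
Write q(x) = ax^3 + bx^2 + cx + d. Substituting each data point gives a linear system:
  -a + b - c + d = 6
  a + b + c + d = 0
  8a + 4b + 2c + d = -30
  512a + 64b + 8c + d = -2856
Solving the system yields a = -6, b = 3, c = 3, d = 0.
So q(x) = -6x³ + 3x² + 3x.
Then q(6) = -1170.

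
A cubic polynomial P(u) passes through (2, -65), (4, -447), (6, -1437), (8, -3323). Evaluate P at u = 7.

-2250

Using the Lagrange interpolation formula with nodes 2, 4, 6, 8:
  L_0(u) = (u - 4)(u - 6)(u - 8) / -48
  L_1(u) = (u - 2)(u - 6)(u - 8) / 16
  L_2(u) = (u - 2)(u - 4)(u - 8) / -16
  L_3(u) = (u - 2)(u - 4)(u - 6) / 48
Then P(u) = -65·L_0(u) - 447·L_1(u) - 1437·L_2(u) - 3323·L_3(u).
Expanding and collecting terms gives P(u) = -6u^3 - 4u^2 + u - 3.
Evaluating at u = 7: P(7) = -2250.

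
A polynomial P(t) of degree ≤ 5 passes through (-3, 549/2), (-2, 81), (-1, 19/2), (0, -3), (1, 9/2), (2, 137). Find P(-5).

Write P(t) = at^5 + bt^4 + ct^3 + dt^2 + et + k. Substituting each data point gives a linear system:
  -243a + 81b - 27c + 9d - 3e + k = 549/2
  -32a + 16b - 8c + 4d - 2e + k = 81
  -a + b - c + d - e + k = 19/2
  k = -3
  a + b + c + d + e + k = 9/2
  32a + 16b + 8c + 4d + 2e + k = 137
Solving the system yields a = 1, b = 6, c = 1/2, d = 4, e = -4, k = -3.
So P(t) = t^5 + 6t^4 + (1/2)t^3 + 4t^2 - 4t - 3.
Then P(-5) = 1359/2.

1359/2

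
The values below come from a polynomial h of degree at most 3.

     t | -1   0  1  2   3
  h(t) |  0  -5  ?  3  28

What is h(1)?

The 4 known points determine the degree-3 polynomial uniquely.
Write h(t) = at^3 + bt^2 + ct + d. Substituting each data point gives a linear system:
  -a + b - c + d = 0
  d = -5
  8a + 4b + 2c + d = 3
  27a + 9b + 3c + d = 28
Solving the system yields a = 1, b = 2, c = -4, d = -5.
So h(t) = t³ + 2t² - 4t - 5.
Then h(1) = -6.

-6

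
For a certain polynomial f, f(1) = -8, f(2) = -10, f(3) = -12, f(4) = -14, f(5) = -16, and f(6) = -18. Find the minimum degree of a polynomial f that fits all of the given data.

1

Forward differences of the values at n = 1, 2, 3, 4, 5, 6:
  f  : -8  -10  -12  -14  -16  -18
  Δ  : -2  -2  -2  -2  -2
  Δ^2: 0  0  0  0
  Δ^3: 0  0  0
  Δ^4: 0  0
  Δ^5: 0
The first differences are constant (-2) and nonzero, while all higher differences vanish, so the minimal degree is 1.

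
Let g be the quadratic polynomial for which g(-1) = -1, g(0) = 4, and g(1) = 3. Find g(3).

Using the Lagrange interpolation formula with nodes -1, 0, 1:
  L_0(s) = s(s - 1) / 2
  L_1(s) = (s + 1)(s - 1) / -1
  L_2(s) = (s + 1)s / 2
Then g(s) = -1·L_0(s) + 4·L_1(s) + 3·L_2(s).
Expanding and collecting terms gives g(s) = -3s^2 + 2s + 4.
Evaluating at s = 3: g(3) = -17.

-17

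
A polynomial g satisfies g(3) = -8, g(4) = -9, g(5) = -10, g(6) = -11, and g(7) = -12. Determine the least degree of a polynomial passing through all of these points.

Forward differences of the values at n = 3, 4, 5, 6, 7:
  g  : -8  -9  -10  -11  -12
  Δ  : -1  -1  -1  -1
  Δ^2: 0  0  0
  Δ^3: 0  0
  Δ^4: 0
The first differences are constant (-1) and nonzero, while all higher differences vanish, so the minimal degree is 1.

1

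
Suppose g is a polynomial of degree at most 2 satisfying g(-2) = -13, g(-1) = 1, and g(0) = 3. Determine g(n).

g(n) = -6n^2 - 4n + 3

Using the Lagrange interpolation formula with nodes -2, -1, 0:
  L_0(n) = (n + 1)n / 2
  L_1(n) = (n + 2)n / -1
  L_2(n) = (n + 2)(n + 1) / 2
Then g(n) = -13·L_0(n) + 1·L_1(n) + 3·L_2(n).
Expanding and collecting terms gives g(n) = -6n^2 - 4n + 3.
Check: g(-1) = 1. ✓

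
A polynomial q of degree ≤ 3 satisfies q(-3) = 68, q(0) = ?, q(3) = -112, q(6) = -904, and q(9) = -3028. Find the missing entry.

-4

The 4 known points determine the degree-3 polynomial uniquely.
Write q(u) = au^3 + bu^2 + cu + d. Substituting each data point gives a linear system:
  -27a + 9b - 3c + d = 68
  27a + 9b + 3c + d = -112
  216a + 36b + 6c + d = -904
  729a + 81b + 9c + d = -3028
Solving the system yields a = -4, b = -2, c = 6, d = -4.
So q(u) = -4u^3 - 2u^2 + 6u - 4.
Then q(0) = -4.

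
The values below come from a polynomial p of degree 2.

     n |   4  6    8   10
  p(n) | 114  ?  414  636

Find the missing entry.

240

On equispaced nodes a degree-2 polynomial has vanishing third forward difference, so
  - p(4) + 3·p(6) - 3·p(8) + p(10) = 0.
Substituting the known values and solving for p(6):
  3·p(6) = 720
  p(6) = 240.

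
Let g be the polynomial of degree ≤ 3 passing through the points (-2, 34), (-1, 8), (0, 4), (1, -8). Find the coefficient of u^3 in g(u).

-5

Write g(u) = au^3 + bu^2 + cu + d. Substituting each data point gives a linear system:
  -8a + 4b - 2c + d = 34
  -a + b - c + d = 8
  d = 4
  a + b + c + d = -8
Solving the system yields a = -5, b = -4, c = -3, d = 4.
So g(u) = -5u^3 - 4u^2 - 3u + 4.
The leading coefficient is -5.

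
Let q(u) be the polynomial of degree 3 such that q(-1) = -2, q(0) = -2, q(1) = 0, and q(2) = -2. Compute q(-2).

Using the Lagrange interpolation formula with nodes -1, 0, 1, 2:
  L_0(u) = u(u - 1)(u - 2) / -6
  L_1(u) = (u + 1)(u - 1)(u - 2) / 2
  L_2(u) = (u + 1)u(u - 2) / -2
  L_3(u) = (u + 1)u(u - 1) / 6
Then q(u) = -2·L_0(u) - 2·L_1(u) + 0·L_2(u) - 2·L_3(u).
Expanding and collecting terms gives q(u) = -u³ + u² + 2u - 2.
Evaluating at u = -2: q(-2) = 6.

6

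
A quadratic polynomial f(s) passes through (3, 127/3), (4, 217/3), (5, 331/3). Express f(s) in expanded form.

f(s) = 4s^2 + 2s + 1/3

Write f(s) = as^2 + bs + c. Substituting each data point gives a linear system:
  9a + 3b + c = 127/3
  16a + 4b + c = 217/3
  25a + 5b + c = 331/3
Solving the system yields a = 4, b = 2, c = 1/3.
So f(s) = 4s² + 2s + 1/3.
Check: f(3) = 127/3. ✓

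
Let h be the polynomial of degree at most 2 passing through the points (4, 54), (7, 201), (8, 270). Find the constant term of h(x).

Write h(x) = ax^2 + bx + c. Substituting each data point gives a linear system:
  16a + 4b + c = 54
  49a + 7b + c = 201
  64a + 8b + c = 270
Solving the system yields a = 5, b = -6, c = -2.
So h(x) = 5x^2 - 6x - 2.
The constant term is -2.

-2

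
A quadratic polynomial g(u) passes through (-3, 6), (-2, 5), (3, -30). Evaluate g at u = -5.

2

Write g(u) = au^2 + bu + c. Substituting each data point gives a linear system:
  9a - 3b + c = 6
  4a - 2b + c = 5
  9a + 3b + c = -30
Solving the system yields a = -1, b = -6, c = -3.
So g(u) = -u^2 - 6u - 3.
Then g(-5) = 2.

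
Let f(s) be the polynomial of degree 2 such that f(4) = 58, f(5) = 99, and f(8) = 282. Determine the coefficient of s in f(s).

-4

Write f(s) = as^2 + bs + c. Substituting each data point gives a linear system:
  16a + 4b + c = 58
  25a + 5b + c = 99
  64a + 8b + c = 282
Solving the system yields a = 5, b = -4, c = -6.
So f(s) = 5s^2 - 4s - 6.
The coefficient of s is -4.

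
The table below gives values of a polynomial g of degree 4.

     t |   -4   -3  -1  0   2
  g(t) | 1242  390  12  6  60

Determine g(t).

Write g(t) = at^4 + bt^3 + ct^2 + dt + e. Substituting each data point gives a linear system:
  256a - 64b + 16c - 4d + e = 1242
  81a - 27b + 9c - 3d + e = 390
  a - b + c - d + e = 12
  e = 6
  16a + 8b + 4c + 2d + e = 60
Solving the system yields a = 5, b = 0, c = -4, d = -5, e = 6.
So g(t) = 5t⁴ - 4t² - 5t + 6.
Check: g(2) = 60. ✓

g(t) = 5t^4 - 4t^2 - 5t + 6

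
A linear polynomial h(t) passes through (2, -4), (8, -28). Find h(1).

Write h(t) = at + b. Substituting each data point gives a linear system:
  2a + b = -4
  8a + b = -28
Solving the system yields a = -4, b = 4.
So h(t) = -4t + 4.
Then h(1) = 0.

0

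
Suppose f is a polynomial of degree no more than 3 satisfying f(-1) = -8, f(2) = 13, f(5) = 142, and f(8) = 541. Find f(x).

f(x) = x^3 + 4x - 3

Using the Lagrange interpolation formula with nodes -1, 2, 5, 8:
  L_0(x) = (x - 2)(x - 5)(x - 8) / -162
  L_1(x) = (x + 1)(x - 5)(x - 8) / 54
  L_2(x) = (x + 1)(x - 2)(x - 8) / -54
  L_3(x) = (x + 1)(x - 2)(x - 5) / 162
Then f(x) = -8·L_0(x) + 13·L_1(x) + 142·L_2(x) + 541·L_3(x).
Expanding and collecting terms gives f(x) = x^3 + 4x - 3.
Check: f(8) = 541. ✓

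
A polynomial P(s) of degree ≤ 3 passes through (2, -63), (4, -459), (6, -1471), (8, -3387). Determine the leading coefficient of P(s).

-6

Write P(s) = as^3 + bs^2 + cs + d. Substituting each data point gives a linear system:
  8a + 4b + 2c + d = -63
  64a + 16b + 4c + d = -459
  216a + 36b + 6c + d = -1471
  512a + 64b + 8c + d = -3387
Solving the system yields a = -6, b = -5, c = 0, d = 5.
So P(s) = -6s^3 - 5s^2 + 5.
The leading coefficient is -6.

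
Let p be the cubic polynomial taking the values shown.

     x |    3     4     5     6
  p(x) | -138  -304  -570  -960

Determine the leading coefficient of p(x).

-4

Write p(x) = ax^3 + bx^2 + cx + d. Substituting each data point gives a linear system:
  27a + 9b + 3c + d = -138
  64a + 16b + 4c + d = -304
  125a + 25b + 5c + d = -570
  216a + 36b + 6c + d = -960
Solving the system yields a = -4, b = -2, c = -4, d = 0.
So p(x) = -4x^3 - 2x^2 - 4x.
The leading coefficient is -4.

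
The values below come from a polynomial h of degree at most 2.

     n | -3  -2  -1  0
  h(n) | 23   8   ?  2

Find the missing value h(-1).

The 3 known points determine the degree-2 polynomial uniquely.
Write h(n) = an^2 + bn + c. Substituting each data point gives a linear system:
  9a - 3b + c = 23
  4a - 2b + c = 8
  c = 2
Solving the system yields a = 4, b = 5, c = 2.
So h(n) = 4n² + 5n + 2.
Then h(-1) = 1.

1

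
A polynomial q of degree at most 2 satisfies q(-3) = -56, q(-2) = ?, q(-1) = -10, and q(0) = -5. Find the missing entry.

-27

On equispaced nodes a degree-2 polynomial has vanishing third forward difference, so
  - q(-3) + 3·q(-2) - 3·q(-1) + q(0) = 0.
Substituting the known values and solving for q(-2):
  3·q(-2) = -81
  q(-2) = -27.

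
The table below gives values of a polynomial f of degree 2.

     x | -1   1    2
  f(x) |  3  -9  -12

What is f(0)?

-4

Using the Lagrange interpolation formula with nodes -1, 1, 2:
  L_0(x) = (x - 1)(x - 2) / 6
  L_1(x) = (x + 1)(x - 2) / -2
  L_2(x) = (x + 1)(x - 1) / 3
Then f(x) = 3·L_0(x) - 9·L_1(x) - 12·L_2(x).
Expanding and collecting terms gives f(x) = x² - 6x - 4.
Evaluating at x = 0: f(0) = -4.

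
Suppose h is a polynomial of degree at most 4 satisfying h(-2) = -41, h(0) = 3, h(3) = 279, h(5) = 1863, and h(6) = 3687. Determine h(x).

Write h(x) = ax^4 + bx^3 + cx^2 + dx + e. Substituting each data point gives a linear system:
  16a - 8b + 4c - 2d + e = -41
  e = 3
  81a + 27b + 9c + 3d + e = 279
  625a + 125b + 25c + 5d + e = 1863
  1296a + 216b + 36c + 6d + e = 3687
Solving the system yields a = 2, b = 6, c = -6, d = 2, e = 3.
So h(x) = 2x⁴ + 6x³ - 6x² + 2x + 3.
Check: h(0) = 3. ✓

h(x) = 2x^4 + 6x^3 - 6x^2 + 2x + 3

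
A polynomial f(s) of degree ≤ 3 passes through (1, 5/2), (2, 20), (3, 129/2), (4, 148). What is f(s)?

f(s) = 2s^3 + (3/2)s^2 - s

Using the Lagrange interpolation formula with nodes 1, 2, 3, 4:
  L_0(s) = (s - 2)(s - 3)(s - 4) / -6
  L_1(s) = (s - 1)(s - 3)(s - 4) / 2
  L_2(s) = (s - 1)(s - 2)(s - 4) / -2
  L_3(s) = (s - 1)(s - 2)(s - 3) / 6
Then f(s) = 5/2·L_0(s) + 20·L_1(s) + 129/2·L_2(s) + 148·L_3(s).
Expanding and collecting terms gives f(s) = 2s³ + (3/2)s² - s.
Check: f(2) = 20. ✓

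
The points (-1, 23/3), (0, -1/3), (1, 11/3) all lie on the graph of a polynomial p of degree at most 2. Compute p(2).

Using the Lagrange interpolation formula with nodes -1, 0, 1:
  L_0(s) = s(s - 1) / 2
  L_1(s) = (s + 1)(s - 1) / -1
  L_2(s) = (s + 1)s / 2
Then p(s) = 23/3·L_0(s) - 1/3·L_1(s) + 11/3·L_2(s).
Expanding and collecting terms gives p(s) = 6s² - 2s - 1/3.
Evaluating at s = 2: p(2) = 59/3.

59/3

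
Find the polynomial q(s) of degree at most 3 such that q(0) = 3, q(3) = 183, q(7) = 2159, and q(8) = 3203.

Using the Lagrange interpolation formula with nodes 0, 3, 7, 8:
  L_0(s) = (s - 3)(s - 7)(s - 8) / -168
  L_1(s) = s(s - 7)(s - 8) / 60
  L_2(s) = s(s - 3)(s - 8) / -28
  L_3(s) = s(s - 3)(s - 7) / 40
Then q(s) = 3·L_0(s) + 183·L_1(s) + 2159·L_2(s) + 3203·L_3(s).
Expanding and collecting terms gives q(s) = 6s^3 + 2s^2 + 3.
Check: q(0) = 3. ✓

q(s) = 6s^3 + 2s^2 + 3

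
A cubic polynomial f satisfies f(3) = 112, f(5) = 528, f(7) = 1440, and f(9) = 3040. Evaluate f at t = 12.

Write f(t) = at^3 + bt^2 + ct + d. Substituting each data point gives a linear system:
  27a + 9b + 3c + d = 112
  125a + 25b + 5c + d = 528
  343a + 49b + 7c + d = 1440
  729a + 81b + 9c + d = 3040
Solving the system yields a = 4, b = 2, c = -4, d = -2.
So f(t) = 4t^3 + 2t^2 - 4t - 2.
Then f(12) = 7150.

7150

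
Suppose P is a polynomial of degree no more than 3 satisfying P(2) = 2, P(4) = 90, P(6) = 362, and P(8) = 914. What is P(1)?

Write P(s) = as^3 + bs^2 + cs + d. Substituting each data point gives a linear system:
  8a + 4b + 2c + d = 2
  64a + 16b + 4c + d = 90
  216a + 36b + 6c + d = 362
  512a + 64b + 8c + d = 914
Solving the system yields a = 2, b = -1, c = -6, d = 2.
So P(s) = 2s^3 - s^2 - 6s + 2.
Then P(1) = -3.

-3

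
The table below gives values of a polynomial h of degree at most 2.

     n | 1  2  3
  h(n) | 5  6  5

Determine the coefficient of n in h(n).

Write h(n) = an^2 + bn + c. Substituting each data point gives a linear system:
  a + b + c = 5
  4a + 2b + c = 6
  9a + 3b + c = 5
Solving the system yields a = -1, b = 4, c = 2.
So h(n) = -n² + 4n + 2.
The coefficient of n is 4.

4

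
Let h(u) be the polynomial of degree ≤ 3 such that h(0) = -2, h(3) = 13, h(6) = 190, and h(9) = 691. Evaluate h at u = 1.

-5

Write h(u) = au^3 + bu^2 + cu + d. Substituting each data point gives a linear system:
  d = -2
  27a + 9b + 3c + d = 13
  216a + 36b + 6c + d = 190
  729a + 81b + 9c + d = 691
Solving the system yields a = 1, b = 0, c = -4, d = -2.
So h(u) = u^3 - 4u - 2.
Then h(1) = -5.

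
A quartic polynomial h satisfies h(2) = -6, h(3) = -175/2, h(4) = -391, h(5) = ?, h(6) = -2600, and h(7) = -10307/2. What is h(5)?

-2265/2

The 5 known points determine the degree-4 polynomial uniquely.
Write h(t) = at^4 + bt^3 + ct^2 + dt + e. Substituting each data point gives a linear system:
  16a + 8b + 4c + 2d + e = -6
  81a + 27b + 9c + 3d + e = -175/2
  256a + 64b + 16c + 4d + e = -391
  1296a + 216b + 36c + 6d + e = -2600
  2401a + 343b + 49c + 7d + e = -10307/2
Solving the system yields a = -3, b = 6, c = 0, d = -1/2, e = -5.
So h(t) = -3t^4 + 6t^3 - (1/2)t - 5.
Then h(5) = -2265/2.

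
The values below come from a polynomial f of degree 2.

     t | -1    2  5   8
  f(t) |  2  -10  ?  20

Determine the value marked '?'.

On equispaced nodes a degree-2 polynomial has vanishing third forward difference, so
  - f(-1) + 3·f(2) - 3·f(5) + f(8) = 0.
Substituting the known values and solving for f(5):
  -3·f(5) = 12
  f(5) = -4.

-4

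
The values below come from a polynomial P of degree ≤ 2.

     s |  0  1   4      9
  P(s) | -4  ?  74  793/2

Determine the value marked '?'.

The 3 known points determine the degree-2 polynomial uniquely.
Write P(s) = as^2 + bs + c. Substituting each data point gives a linear system:
  c = -4
  16a + 4b + c = 74
  81a + 9b + c = 793/2
Solving the system yields a = 5, b = -1/2, c = -4.
So P(s) = 5s^2 - (1/2)s - 4.
Then P(1) = 1/2.

1/2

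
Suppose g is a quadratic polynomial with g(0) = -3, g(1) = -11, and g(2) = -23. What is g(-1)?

1

Write g(x) = ax^2 + bx + c. Substituting each data point gives a linear system:
  c = -3
  a + b + c = -11
  4a + 2b + c = -23
Solving the system yields a = -2, b = -6, c = -3.
So g(x) = -2x^2 - 6x - 3.
Then g(-1) = 1.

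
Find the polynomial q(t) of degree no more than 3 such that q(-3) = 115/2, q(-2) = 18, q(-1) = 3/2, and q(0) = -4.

Write q(t) = at^3 + bt^2 + ct + d. Substituting each data point gives a linear system:
  -27a + 9b - 3c + d = 115/2
  -8a + 4b - 2c + d = 18
  -a + b - c + d = 3/2
  d = -4
Solving the system yields a = -2, b = -1/2, c = -4, d = -4.
So q(t) = -2t^3 - (1/2)t^2 - 4t - 4.
Check: q(-1) = 3/2. ✓

q(t) = -2t^3 - (1/2)t^2 - 4t - 4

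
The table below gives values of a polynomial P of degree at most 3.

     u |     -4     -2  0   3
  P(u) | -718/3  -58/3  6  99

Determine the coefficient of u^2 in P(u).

Write P(u) = au^3 + bu^2 + cu + d. Substituting each data point gives a linear system:
  -64a + 16b - 4c + d = -718/3
  -8a + 4b - 2c + d = -58/3
  d = 6
  27a + 9b + 3c + d = 99
Solving the system yields a = 4, b = -1/3, c = -4, d = 6.
So P(u) = 4u^3 - (1/3)u^2 - 4u + 6.
The coefficient of u^2 is -1/3.

-1/3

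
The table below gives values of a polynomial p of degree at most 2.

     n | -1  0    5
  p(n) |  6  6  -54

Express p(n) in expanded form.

p(n) = -2n^2 - 2n + 6

Write p(n) = an^2 + bn + c. Substituting each data point gives a linear system:
  a - b + c = 6
  c = 6
  25a + 5b + c = -54
Solving the system yields a = -2, b = -2, c = 6.
So p(n) = -2n^2 - 2n + 6.
Check: p(0) = 6. ✓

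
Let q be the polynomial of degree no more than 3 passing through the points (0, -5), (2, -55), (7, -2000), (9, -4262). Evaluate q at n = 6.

-1259

Using the Lagrange interpolation formula with nodes 0, 2, 7, 9:
  L_0(n) = (n - 2)(n - 7)(n - 9) / -126
  L_1(n) = n(n - 7)(n - 9) / 70
  L_2(n) = n(n - 2)(n - 9) / -70
  L_3(n) = n(n - 2)(n - 7) / 126
Then q(n) = -5·L_0(n) - 55·L_1(n) - 2000·L_2(n) - 4262·L_3(n).
Expanding and collecting terms gives q(n) = -6n^3 + 2n^2 - 5n - 5.
Evaluating at n = 6: q(6) = -1259.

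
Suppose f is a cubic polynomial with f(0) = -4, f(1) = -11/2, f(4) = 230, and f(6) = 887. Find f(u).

f(u) = 5u^3 - 5u^2 - (3/2)u - 4

Using the Lagrange interpolation formula with nodes 0, 1, 4, 6:
  L_0(u) = (u - 1)(u - 4)(u - 6) / -24
  L_1(u) = u(u - 4)(u - 6) / 15
  L_2(u) = u(u - 1)(u - 6) / -24
  L_3(u) = u(u - 1)(u - 4) / 60
Then f(u) = -4·L_0(u) - 11/2·L_1(u) + 230·L_2(u) + 887·L_3(u).
Expanding and collecting terms gives f(u) = 5u^3 - 5u^2 - (3/2)u - 4.
Check: f(1) = -11/2. ✓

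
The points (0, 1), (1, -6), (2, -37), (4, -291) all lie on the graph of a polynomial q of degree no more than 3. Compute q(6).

-1001

Using the Lagrange interpolation formula with nodes 0, 1, 2, 4:
  L_0(u) = (u - 1)(u - 2)(u - 4) / -8
  L_1(u) = u(u - 2)(u - 4) / 3
  L_2(u) = u(u - 1)(u - 4) / -4
  L_3(u) = u(u - 1)(u - 2) / 24
Then q(u) = 1·L_0(u) - 6·L_1(u) - 37·L_2(u) - 291·L_3(u).
Expanding and collecting terms gives q(u) = -5u^3 + 3u^2 - 5u + 1.
Evaluating at u = 6: q(6) = -1001.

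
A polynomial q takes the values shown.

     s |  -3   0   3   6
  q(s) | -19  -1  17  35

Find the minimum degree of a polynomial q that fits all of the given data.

1

Forward differences of the values at s = -3, 0, 3, 6:
  q  : -19  -1  17  35
  Δ  : 18  18  18
  Δ^2: 0  0
  Δ^3: 0
The first differences are constant (18) and nonzero, while all higher differences vanish, so the minimal degree is 1.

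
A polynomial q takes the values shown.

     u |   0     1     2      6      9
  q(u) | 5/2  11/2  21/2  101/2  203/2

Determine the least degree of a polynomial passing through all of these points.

2

Divided differences on the nodes 0, 1, 2, 6, 9:
  order 0: 5/2  11/2  21/2  101/2  203/2
  order 1: 3  5  10  17
  order 2: 1  1  1
  order 3: 0  0
  order 4: 0
The order-2 divided differences are all 1 (nonzero) and every higher order vanishes, so the data lies on a polynomial of degree exactly 2.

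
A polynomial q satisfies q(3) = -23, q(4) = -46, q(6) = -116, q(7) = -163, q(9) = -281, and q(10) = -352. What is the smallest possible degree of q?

2

Divided differences on the nodes 3, 4, 6, 7, 9, 10:
  order 0: -23  -46  -116  -163  -281  -352
  order 1: -23  -35  -47  -59  -71
  order 2: -4  -4  -4  -4
  order 3: 0  0  0
  order 4: 0  0
  order 5: 0
The order-2 divided differences are all -4 (nonzero) and every higher order vanishes, so the data lies on a polynomial of degree exactly 2.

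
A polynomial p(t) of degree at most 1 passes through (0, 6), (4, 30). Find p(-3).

-12

Write p(t) = at + b. Substituting each data point gives a linear system:
  b = 6
  4a + b = 30
Solving the system yields a = 6, b = 6.
So p(t) = 6t + 6.
Then p(-3) = -12.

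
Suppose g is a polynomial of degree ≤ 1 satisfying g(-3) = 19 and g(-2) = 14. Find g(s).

g(s) = -5s + 4

Write g(s) = as + b. Substituting each data point gives a linear system:
  -3a + b = 19
  -2a + b = 14
Solving the system yields a = -5, b = 4.
So g(s) = -5s + 4.
Check: g(-3) = 19. ✓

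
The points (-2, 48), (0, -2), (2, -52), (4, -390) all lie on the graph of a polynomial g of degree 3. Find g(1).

Forward differences of the values at t = -2, 0, 2, 4:
  g  : 48  -2  -52  -390
  Δ  : -50  -50  -338
  Δ^2: 0  -288
  Δ^3: -288
The third differences are constant, confirming degree 3.
Interpolating (Newton forward form) and evaluating at t = 1 gives g(1) = -9.

-9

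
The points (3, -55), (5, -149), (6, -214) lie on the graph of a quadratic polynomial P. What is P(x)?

P(x) = -6x^2 + x - 4

Write P(x) = ax^2 + bx + c. Substituting each data point gives a linear system:
  9a + 3b + c = -55
  25a + 5b + c = -149
  36a + 6b + c = -214
Solving the system yields a = -6, b = 1, c = -4.
So P(x) = -6x^2 + x - 4.
Check: P(3) = -55. ✓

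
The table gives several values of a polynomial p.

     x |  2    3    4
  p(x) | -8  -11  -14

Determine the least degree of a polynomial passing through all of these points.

Forward differences of the values at x = 2, 3, 4:
  p  : -8  -11  -14
  Δ  : -3  -3
  Δ^2: 0
The first differences are constant (-3) and nonzero, while all higher differences vanish, so the minimal degree is 1.

1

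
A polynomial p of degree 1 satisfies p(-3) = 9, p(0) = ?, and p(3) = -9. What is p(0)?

0

The 2 known points determine the degree-1 polynomial uniquely.
Write p(t) = at + b. Substituting each data point gives a linear system:
  -3a + b = 9
  3a + b = -9
Solving the system yields a = -3, b = 0.
So p(t) = -3t.
Then p(0) = 0.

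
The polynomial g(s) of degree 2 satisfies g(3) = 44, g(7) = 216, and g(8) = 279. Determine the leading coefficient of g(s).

4

Write g(s) = as^2 + bs + c. Substituting each data point gives a linear system:
  9a + 3b + c = 44
  49a + 7b + c = 216
  64a + 8b + c = 279
Solving the system yields a = 4, b = 3, c = -1.
So g(s) = 4s² + 3s - 1.
The leading coefficient is 4.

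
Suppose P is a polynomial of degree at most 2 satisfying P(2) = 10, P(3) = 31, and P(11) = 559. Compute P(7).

Using the Lagrange interpolation formula with nodes 2, 3, 11:
  L_0(x) = (x - 3)(x - 11) / 9
  L_1(x) = (x - 2)(x - 11) / -8
  L_2(x) = (x - 2)(x - 3) / 72
Then P(x) = 10·L_0(x) + 31·L_1(x) + 559·L_2(x).
Expanding and collecting terms gives P(x) = 5x² - 4x - 2.
Evaluating at x = 7: P(7) = 215.

215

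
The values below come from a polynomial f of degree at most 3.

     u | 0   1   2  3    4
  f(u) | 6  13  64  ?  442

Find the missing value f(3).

On equispaced nodes a degree-3 polynomial has vanishing fourth forward difference, so
  f(0) - 4·f(1) + 6·f(2) - 4·f(3) + f(4) = 0.
Substituting the known values and solving for f(3):
  -4·f(3) = -780
  f(3) = 195.

195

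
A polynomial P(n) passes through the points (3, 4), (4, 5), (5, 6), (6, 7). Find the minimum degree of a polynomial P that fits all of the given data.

1

Forward differences of the values at n = 3, 4, 5, 6:
  P  : 4  5  6  7
  Δ  : 1  1  1
  Δ^2: 0  0
  Δ^3: 0
The first differences are constant (1) and nonzero, while all higher differences vanish, so the minimal degree is 1.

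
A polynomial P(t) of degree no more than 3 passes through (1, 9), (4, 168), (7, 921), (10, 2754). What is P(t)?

P(t) = 3t^3 - 3t^2 + 5t + 4

Using the Lagrange interpolation formula with nodes 1, 4, 7, 10:
  L_0(t) = (t - 4)(t - 7)(t - 10) / -162
  L_1(t) = (t - 1)(t - 7)(t - 10) / 54
  L_2(t) = (t - 1)(t - 4)(t - 10) / -54
  L_3(t) = (t - 1)(t - 4)(t - 7) / 162
Then P(t) = 9·L_0(t) + 168·L_1(t) + 921·L_2(t) + 2754·L_3(t).
Expanding and collecting terms gives P(t) = 3t^3 - 3t^2 + 5t + 4.
Check: P(7) = 921. ✓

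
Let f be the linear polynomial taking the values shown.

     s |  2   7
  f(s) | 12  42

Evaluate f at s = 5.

30

Using the Lagrange interpolation formula with nodes 2, 7:
  L_0(s) = (s - 7) / -5
  L_1(s) = (s - 2) / 5
Then f(s) = 12·L_0(s) + 42·L_1(s).
Expanding and collecting terms gives f(s) = 6s.
Evaluating at s = 5: f(5) = 30.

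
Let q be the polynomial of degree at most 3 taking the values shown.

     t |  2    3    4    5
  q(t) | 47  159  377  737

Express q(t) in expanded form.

Write q(t) = at^3 + bt^2 + ct + d. Substituting each data point gives a linear system:
  8a + 4b + 2c + d = 47
  27a + 9b + 3c + d = 159
  64a + 16b + 4c + d = 377
  125a + 25b + 5c + d = 737
Solving the system yields a = 6, b = -1, c = 3, d = -3.
So q(t) = 6t^3 - t^2 + 3t - 3.
Check: q(4) = 377. ✓

q(t) = 6t^3 - t^2 + 3t - 3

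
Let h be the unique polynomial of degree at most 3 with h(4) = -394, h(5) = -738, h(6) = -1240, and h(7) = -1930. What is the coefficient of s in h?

Write h(s) = as^3 + bs^2 + cs + d. Substituting each data point gives a linear system:
  64a + 16b + 4c + d = -394
  125a + 25b + 5c + d = -738
  216a + 36b + 6c + d = -1240
  343a + 49b + 7c + d = -1930
Solving the system yields a = -5, b = -4, c = -3, d = 2.
So h(s) = -5s^3 - 4s^2 - 3s + 2.
The coefficient of s is -3.

-3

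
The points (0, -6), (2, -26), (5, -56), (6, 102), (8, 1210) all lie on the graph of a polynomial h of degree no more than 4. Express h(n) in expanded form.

h(n) = n^4 - 6n^3 + 3n^2 - 6

Write h(n) = an^4 + bn^3 + cn^2 + dn + e. Substituting each data point gives a linear system:
  e = -6
  16a + 8b + 4c + 2d + e = -26
  625a + 125b + 25c + 5d + e = -56
  1296a + 216b + 36c + 6d + e = 102
  4096a + 512b + 64c + 8d + e = 1210
Solving the system yields a = 1, b = -6, c = 3, d = 0, e = -6.
So h(n) = n^4 - 6n^3 + 3n^2 - 6.
Check: h(6) = 102. ✓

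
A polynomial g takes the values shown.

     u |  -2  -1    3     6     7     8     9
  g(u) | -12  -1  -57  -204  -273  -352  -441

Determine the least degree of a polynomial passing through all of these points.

2

Divided differences on the nodes -2, -1, 3, 6, 7, 8, 9:
  order 0: -12  -1  -57  -204  -273  -352  -441
  order 1: 11  -14  -49  -69  -79  -89
  order 2: -5  -5  -5  -5  -5
  order 3: 0  0  0  0
  order 4: 0  0  0
  order 5: 0  0
  order 6: 0
The order-2 divided differences are all -5 (nonzero) and every higher order vanishes, so the data lies on a polynomial of degree exactly 2.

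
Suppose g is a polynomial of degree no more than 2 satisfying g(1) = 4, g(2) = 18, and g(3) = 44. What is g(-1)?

Forward differences of the values at s = 1, 2, 3:
  g  : 4  18  44
  Δ  : 14  26
  Δ^2: 12
The second differences are constant, confirming degree 2.
Interpolating (Newton forward form) and evaluating at s = -1 gives g(-1) = 12.

12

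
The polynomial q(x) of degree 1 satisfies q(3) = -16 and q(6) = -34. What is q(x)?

Using the Lagrange interpolation formula with nodes 3, 6:
  L_0(x) = (x - 6) / -3
  L_1(x) = (x - 3) / 3
Then q(x) = -16·L_0(x) - 34·L_1(x).
Expanding and collecting terms gives q(x) = -6x + 2.
Check: q(3) = -16. ✓

q(x) = -6x + 2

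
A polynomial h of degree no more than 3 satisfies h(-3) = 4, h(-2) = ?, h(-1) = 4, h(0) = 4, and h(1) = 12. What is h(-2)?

The 4 known points determine the degree-3 polynomial uniquely.
Write h(s) = as^3 + bs^2 + cs + d. Substituting each data point gives a linear system:
  -27a + 9b - 3c + d = 4
  -a + b - c + d = 4
  d = 4
  a + b + c + d = 12
Solving the system yields a = 1, b = 4, c = 3, d = 4.
So h(s) = s^3 + 4s^2 + 3s + 4.
Then h(-2) = 6.

6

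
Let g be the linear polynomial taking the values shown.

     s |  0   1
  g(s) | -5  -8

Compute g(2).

Using the Lagrange interpolation formula with nodes 0, 1:
  L_0(s) = (s - 1) / -1
  L_1(s) = s / 1
Then g(s) = -5·L_0(s) - 8·L_1(s).
Expanding and collecting terms gives g(s) = -3s - 5.
Evaluating at s = 2: g(2) = -11.

-11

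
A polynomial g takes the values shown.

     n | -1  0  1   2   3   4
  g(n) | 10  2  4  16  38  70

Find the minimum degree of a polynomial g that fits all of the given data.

2

Forward differences of the values at n = -1, 0, 1, 2, 3, 4:
  g  : 10  2  4  16  38  70
  Δ  : -8  2  12  22  32
  Δ^2: 10  10  10  10
  Δ^3: 0  0  0
  Δ^4: 0  0
  Δ^5: 0
The second differences are constant (10) and nonzero, while all higher differences vanish, so the minimal degree is 2.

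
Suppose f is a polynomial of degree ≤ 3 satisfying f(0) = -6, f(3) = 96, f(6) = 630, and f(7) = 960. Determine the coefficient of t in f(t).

Write f(t) = at^3 + bt^2 + ct + d. Substituting each data point gives a linear system:
  d = -6
  27a + 9b + 3c + d = 96
  216a + 36b + 6c + d = 630
  343a + 49b + 7c + d = 960
Solving the system yields a = 2, b = 6, c = -2, d = -6.
So f(t) = 2t^3 + 6t^2 - 2t - 6.
The coefficient of t is -2.

-2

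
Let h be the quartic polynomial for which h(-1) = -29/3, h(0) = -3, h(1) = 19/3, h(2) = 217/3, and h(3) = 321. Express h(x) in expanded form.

Write h(x) = ax^4 + bx^3 + cx^2 + dx + e. Substituting each data point gives a linear system:
  a - b + c - d + e = -29/3
  e = -3
  a + b + c + d + e = 19/3
  16a + 8b + 4c + 2d + e = 217/3
  81a + 27b + 9c + 3d + e = 321
Solving the system yields a = 3, b = 3, c = -5/3, d = 5, e = -3.
So h(x) = 3x^4 + 3x^3 - (5/3)x^2 + 5x - 3.
Check: h(1) = 19/3. ✓

h(x) = 3x^4 + 3x^3 - (5/3)x^2 + 5x - 3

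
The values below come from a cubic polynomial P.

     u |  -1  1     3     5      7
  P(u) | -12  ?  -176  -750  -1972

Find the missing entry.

On equispaced nodes a degree-3 polynomial has vanishing fourth forward difference, so
  P(-1) - 4·P(1) + 6·P(3) - 4·P(5) + P(7) = 0.
Substituting the known values and solving for P(1):
  -4·P(1) = 40
  P(1) = -10.

-10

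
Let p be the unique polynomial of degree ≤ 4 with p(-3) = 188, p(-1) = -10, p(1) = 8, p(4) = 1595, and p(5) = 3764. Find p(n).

p(n) = 5n^4 + 6n^3 - 5n^2 + 3n - 1

Using the Lagrange interpolation formula with nodes -3, -1, 1, 4, 5:
  L_0(n) = (n + 1)(n - 1)(n - 4)(n - 5) / 448
  L_1(n) = (n + 3)(n - 1)(n - 4)(n - 5) / -120
  L_2(n) = (n + 3)(n + 1)(n - 4)(n - 5) / 96
  L_3(n) = (n + 3)(n + 1)(n - 1)(n - 5) / -105
  L_4(n) = (n + 3)(n + 1)(n - 1)(n - 4) / 192
Then p(n) = 188·L_0(n) - 10·L_1(n) + 8·L_2(n) + 1595·L_3(n) + 3764·L_4(n).
Expanding and collecting terms gives p(n) = 5n⁴ + 6n³ - 5n² + 3n - 1.
Check: p(-3) = 188. ✓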